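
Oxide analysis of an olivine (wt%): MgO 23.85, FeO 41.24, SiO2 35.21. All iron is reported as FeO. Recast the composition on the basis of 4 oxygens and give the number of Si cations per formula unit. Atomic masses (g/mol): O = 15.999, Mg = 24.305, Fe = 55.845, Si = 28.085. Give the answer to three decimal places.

1.003 Si apfu

MgO: 23.85/40.304 = 0.59175 mol → 0.59175 mol Mg, 0.59175 mol O.
FeO: 41.24/71.844 = 0.57402 mol → 0.57402 mol Fe, 0.57402 mol O.
SiO2: 35.21/60.083 = 0.58602 mol → 0.58602 mol Si, 1.17204 mol O.
Total oxygen = 2.33781 mol. Normalization factor = 4/2.33781 = 1.71100.
Si per 4 O = 0.58602 × 1.71100 = 1.003.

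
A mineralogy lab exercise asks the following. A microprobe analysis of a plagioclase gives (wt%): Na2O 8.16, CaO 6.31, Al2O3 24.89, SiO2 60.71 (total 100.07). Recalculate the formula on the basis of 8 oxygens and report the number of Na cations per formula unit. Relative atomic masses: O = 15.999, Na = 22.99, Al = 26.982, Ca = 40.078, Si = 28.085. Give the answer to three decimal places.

0.703 Na apfu

8.16 wt% Na2O ÷ 61.979 g/mol = 0.13166 mol, giving 0.26332 Na and 0.13166 O.
6.31 wt% CaO ÷ 56.077 g/mol = 0.11252 mol, giving 0.11252 Ca and 0.11252 O.
24.89 wt% Al2O3 ÷ 101.961 g/mol = 0.24411 mol, giving 0.48822 Al and 0.73233 O.
60.71 wt% SiO2 ÷ 60.083 g/mol = 1.01044 mol, giving 1.01044 Si and 2.02088 O.
Oxygen sums to 2.99739; scaling by 8/2.99739 = 2.66899 puts the formula on 8 O.
Na: 0.26332 × 2.66899 = 0.703 atoms per formula unit.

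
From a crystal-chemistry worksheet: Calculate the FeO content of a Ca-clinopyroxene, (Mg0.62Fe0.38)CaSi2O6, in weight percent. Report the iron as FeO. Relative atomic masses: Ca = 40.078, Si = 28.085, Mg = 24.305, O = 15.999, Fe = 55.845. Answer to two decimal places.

Formula mass = 228.532 g/mol.
0.38 Fe → 0.3800 mol FeO per formula unit; M(FeO) = 71.844, so FeO mass = 27.301 g.
27.301/228.532 × 100 = 11.95 wt%.

11.95 wt%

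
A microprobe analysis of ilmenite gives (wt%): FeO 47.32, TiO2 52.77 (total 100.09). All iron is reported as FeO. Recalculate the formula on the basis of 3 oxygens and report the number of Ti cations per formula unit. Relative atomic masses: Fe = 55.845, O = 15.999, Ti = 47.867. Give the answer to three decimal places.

1.001 Ti apfu

FeO: 47.32/71.844 = 0.65865 mol → 0.65865 mol Fe, 0.65865 mol O.
TiO2: 52.77/79.865 = 0.66074 mol → 0.66074 mol Ti, 1.32148 mol O.
Total oxygen = 1.98013 mol. Normalization factor = 3/1.98013 = 1.51505.
Ti per 3 O = 0.66074 × 1.51505 = 1.001.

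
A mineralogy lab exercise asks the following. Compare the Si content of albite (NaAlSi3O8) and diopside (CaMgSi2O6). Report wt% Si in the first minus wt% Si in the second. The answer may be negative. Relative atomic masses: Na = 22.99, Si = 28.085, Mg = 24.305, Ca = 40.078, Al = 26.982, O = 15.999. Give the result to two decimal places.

First mineral: 84.255 g Si in 262.219 g formula = 32.13 wt% Si.
Second mineral: 56.170 g Si in 216.547 g formula = 25.94 wt% Si.
32.13% − 25.94% gives a difference of 6.19 percentage points.

6.19 percentage points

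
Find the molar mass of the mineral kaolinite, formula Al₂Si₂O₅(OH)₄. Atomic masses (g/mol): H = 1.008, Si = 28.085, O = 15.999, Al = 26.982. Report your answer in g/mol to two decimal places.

258.16 g/mol

The formula mass is the sum 2*26.982 + 2*28.085 + 9*15.999 + 4*1.008.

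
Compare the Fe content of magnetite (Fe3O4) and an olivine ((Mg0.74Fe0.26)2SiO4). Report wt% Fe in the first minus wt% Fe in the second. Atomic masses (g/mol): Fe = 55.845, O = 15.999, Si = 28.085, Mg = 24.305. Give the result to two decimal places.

53.87 percentage points

M(Fe3O4) = 231.531 g/mol, so wt% Fe = 167.535/231.531 × 100 = 72.36%.
M((Mg0.74Fe0.26)2SiO4) = 157.092 g/mol, so wt% Fe = 29.039/157.092 × 100 = 18.49%.
72.36 − 18.49 = 53.87 pp.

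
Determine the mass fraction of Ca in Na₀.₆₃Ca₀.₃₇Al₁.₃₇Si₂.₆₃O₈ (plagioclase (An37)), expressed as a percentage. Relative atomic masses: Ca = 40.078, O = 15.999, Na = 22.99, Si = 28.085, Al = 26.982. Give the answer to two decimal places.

Formula mass = 0.63*22.99 + 0.37*40.078 + 1.37*26.982 + 2.63*28.085 + 8*15.999 = 268.133 g/mol, of which 14.829 g is Ca.
So Ca makes up 14.829/268.133 = 0.0553 of the mass, i.e. 5.53%.

5.53 weight percent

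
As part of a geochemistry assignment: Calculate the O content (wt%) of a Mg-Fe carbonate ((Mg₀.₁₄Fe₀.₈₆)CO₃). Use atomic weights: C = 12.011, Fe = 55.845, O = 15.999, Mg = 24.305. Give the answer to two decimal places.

43.07 wt%

Formula mass = 0.14·24.305 + 0.86·55.845 + 1·12.011 + 3·15.999 = 111.437 g/mol, of which 47.997 g is O.
So O makes up 47.997/111.437 = 0.4307 of the mass, i.e. 43.07%.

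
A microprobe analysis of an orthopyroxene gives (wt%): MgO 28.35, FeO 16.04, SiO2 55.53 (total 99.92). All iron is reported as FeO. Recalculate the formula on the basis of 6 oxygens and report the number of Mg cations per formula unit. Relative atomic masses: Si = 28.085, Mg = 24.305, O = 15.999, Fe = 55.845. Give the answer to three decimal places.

1.521 Mg apfu

MgO: 28.35/40.304 = 0.70340 mol → 0.70340 mol Mg, 0.70340 mol O.
FeO: 16.04/71.844 = 0.22326 mol → 0.22326 mol Fe, 0.22326 mol O.
SiO2: 55.53/60.083 = 0.92422 mol → 0.92422 mol Si, 1.84844 mol O.
Total oxygen = 2.77510 mol. Normalization factor = 6/2.77510 = 2.16208.
Mg per 6 O = 0.70340 × 2.16208 = 1.521.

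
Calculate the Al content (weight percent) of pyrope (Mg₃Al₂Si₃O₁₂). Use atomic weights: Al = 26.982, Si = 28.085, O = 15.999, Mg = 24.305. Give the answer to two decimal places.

13.39 weight percent

Molar mass of Mg₃Al₂Si₃O₁₂: 3·24.305 + 2·26.982 + 3·28.085 + 12·15.999 = 403.122 g/mol.
Mass of Al per formula unit: 2 × 26.982 = 53.964 g.
Weight fraction Al = 53.964 / 403.122 = 0.1339.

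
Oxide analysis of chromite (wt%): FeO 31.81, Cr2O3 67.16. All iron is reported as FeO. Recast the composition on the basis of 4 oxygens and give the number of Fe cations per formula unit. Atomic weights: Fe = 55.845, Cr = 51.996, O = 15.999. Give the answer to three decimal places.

1.002 Fe apfu

FeO: 31.81/71.844 = 0.44276 mol → 0.44276 mol Fe, 0.44276 mol O.
Cr2O3: 67.16/151.989 = 0.44187 mol → 0.88374 mol Cr, 1.32561 mol O.
Total oxygen = 1.76837 mol. Normalization factor = 4/1.76837 = 2.26197.
Fe per 4 O = 0.44276 × 2.26197 = 1.002.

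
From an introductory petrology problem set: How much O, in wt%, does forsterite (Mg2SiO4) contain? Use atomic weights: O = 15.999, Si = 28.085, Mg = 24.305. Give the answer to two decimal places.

Molar mass of Mg2SiO4: 2×24.305 + 1×28.085 + 4×15.999 = 140.691 g/mol.
Mass of O per formula unit: 4 × 15.999 = 63.996 g.
Weight fraction O = 63.996 / 140.691 = 0.4549.

45.49 wt%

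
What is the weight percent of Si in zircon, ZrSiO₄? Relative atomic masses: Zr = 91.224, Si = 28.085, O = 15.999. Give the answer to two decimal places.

Molar mass of ZrSiO₄: 1·91.224 + 1·28.085 + 4·15.999 = 183.305 g/mol.
Mass of Si per formula unit: 1 × 28.085 = 28.085 g.
Weight fraction Si = 28.085 / 183.305 = 0.1532.

15.32 mass %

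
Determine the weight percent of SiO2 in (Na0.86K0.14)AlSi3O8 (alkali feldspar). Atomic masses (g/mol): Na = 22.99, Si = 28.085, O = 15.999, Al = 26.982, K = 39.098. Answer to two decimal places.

68.15 wt%

Formula mass = 264.474 g/mol.
3 Si → 3.0000 mol SiO2 per formula unit; M(SiO2) = 60.083, so SiO2 mass = 180.249 g.
180.249/264.474 × 100 = 68.15 wt%.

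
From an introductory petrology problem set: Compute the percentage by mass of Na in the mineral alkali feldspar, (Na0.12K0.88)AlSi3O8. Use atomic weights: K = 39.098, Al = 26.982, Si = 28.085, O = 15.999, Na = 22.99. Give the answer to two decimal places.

Formula mass = 0.12*22.99 + 0.88*39.098 + 1*26.982 + 3*28.085 + 8*15.999 = 276.394 g/mol, of which 2.759 g is Na.
So Na makes up 2.759/276.394 = 0.0100 of the mass, i.e. 1.00%.

1.00 wt%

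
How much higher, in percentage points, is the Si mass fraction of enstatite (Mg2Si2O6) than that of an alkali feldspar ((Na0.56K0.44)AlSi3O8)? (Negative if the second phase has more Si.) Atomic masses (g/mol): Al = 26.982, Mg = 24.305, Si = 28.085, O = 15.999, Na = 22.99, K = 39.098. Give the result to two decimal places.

First mineral: 56.170 g Si in 200.774 g formula = 27.98 wt% Si.
Second mineral: 84.255 g Si in 269.307 g formula = 31.29 wt% Si.
27.98% − 31.29% gives a difference of -3.31 percentage points.

-3.31 percentage points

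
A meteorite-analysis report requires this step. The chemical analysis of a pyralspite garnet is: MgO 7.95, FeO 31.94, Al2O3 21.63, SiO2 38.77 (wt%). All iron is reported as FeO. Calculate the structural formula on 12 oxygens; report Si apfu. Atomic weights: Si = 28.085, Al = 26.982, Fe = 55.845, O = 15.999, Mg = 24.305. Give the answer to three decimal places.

3.014 Si apfu

7.95 wt% MgO ÷ 40.304 g/mol = 0.19725 mol, giving 0.19725 Mg and 0.19725 O.
31.94 wt% FeO ÷ 71.844 g/mol = 0.44457 mol, giving 0.44457 Fe and 0.44457 O.
21.63 wt% Al2O3 ÷ 101.961 g/mol = 0.21214 mol, giving 0.42428 Al and 0.63642 O.
38.77 wt% SiO2 ÷ 60.083 g/mol = 0.64527 mol, giving 0.64527 Si and 1.29054 O.
Oxygen sums to 2.56878; scaling by 12/2.56878 = 4.67148 puts the formula on 12 O.
Si: 0.64527 × 4.67148 = 3.014 atoms per formula unit.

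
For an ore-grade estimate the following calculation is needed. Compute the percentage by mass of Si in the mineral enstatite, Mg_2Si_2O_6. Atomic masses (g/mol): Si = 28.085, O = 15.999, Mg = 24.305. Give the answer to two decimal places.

M(Mg_2Si_2O_6) = 200.774 g/mol.
Si contributes 2 × 28.085 = 56.170 g per mole.
56.170/200.774 = 0.2798 → 27.98%.

27.98 wt%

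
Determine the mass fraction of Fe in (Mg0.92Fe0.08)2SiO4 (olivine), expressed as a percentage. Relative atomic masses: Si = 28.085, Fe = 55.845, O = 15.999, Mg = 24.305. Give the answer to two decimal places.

Formula mass = 1.84×24.305 + 0.16×55.845 + 1×28.085 + 4×15.999 = 145.737 g/mol, of which 8.935 g is Fe.
So Fe makes up 8.935/145.737 = 0.0613 of the mass, i.e. 6.13%.

6.13 mass %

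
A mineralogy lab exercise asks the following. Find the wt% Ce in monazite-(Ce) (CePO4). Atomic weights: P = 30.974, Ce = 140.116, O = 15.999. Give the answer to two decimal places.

Molar mass of CePO4: 1·140.116 + 1·30.974 + 4·15.999 = 235.086 g/mol.
Mass of Ce per formula unit: 1 × 140.116 = 140.116 g.
Weight fraction Ce = 140.116 / 235.086 = 0.5960.

59.60 wt%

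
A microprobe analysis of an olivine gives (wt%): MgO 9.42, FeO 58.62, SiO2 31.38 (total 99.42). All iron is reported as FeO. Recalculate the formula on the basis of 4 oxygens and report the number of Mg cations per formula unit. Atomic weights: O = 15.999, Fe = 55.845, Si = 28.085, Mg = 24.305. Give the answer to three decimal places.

MgO: 9.42/40.304 = 0.23372 mol → 0.23372 mol Mg, 0.23372 mol O.
FeO: 58.62/71.844 = 0.81593 mol → 0.81593 mol Fe, 0.81593 mol O.
SiO2: 31.38/60.083 = 0.52228 mol → 0.52228 mol Si, 1.04456 mol O.
Total oxygen = 2.09421 mol. Normalization factor = 4/2.09421 = 1.91003.
Mg per 4 O = 0.23372 × 1.91003 = 0.446.

0.446 Mg apfu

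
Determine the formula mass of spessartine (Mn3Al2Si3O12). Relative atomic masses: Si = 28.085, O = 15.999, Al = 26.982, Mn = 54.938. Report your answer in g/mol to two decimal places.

Mn: 3 × 54.938 = 164.8140
Al: 2 × 26.982 = 53.9640
Si: 3 × 28.085 = 84.2550
O: 12 × 15.999 = 191.9880
Summing the contributions gives the formula mass.

495.02 g/mol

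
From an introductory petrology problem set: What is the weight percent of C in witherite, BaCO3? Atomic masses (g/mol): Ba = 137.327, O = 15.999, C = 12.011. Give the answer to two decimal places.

6.09 mass %

Molar mass of BaCO3: 1*137.327 + 1*12.011 + 3*15.999 = 197.335 g/mol.
Mass of C per formula unit: 1 × 12.011 = 12.011 g.
Weight fraction C = 12.011 / 197.335 = 0.0609.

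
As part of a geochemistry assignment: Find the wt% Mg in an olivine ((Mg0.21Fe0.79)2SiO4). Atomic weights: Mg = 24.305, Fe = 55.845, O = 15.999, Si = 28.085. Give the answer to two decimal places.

M((Mg0.21Fe0.79)2SiO4) = 190.524 g/mol.
Mg contributes 0.42 × 24.305 = 10.208 g per mole.
10.208/190.524 = 0.0536 → 5.36%.

5.36 wt%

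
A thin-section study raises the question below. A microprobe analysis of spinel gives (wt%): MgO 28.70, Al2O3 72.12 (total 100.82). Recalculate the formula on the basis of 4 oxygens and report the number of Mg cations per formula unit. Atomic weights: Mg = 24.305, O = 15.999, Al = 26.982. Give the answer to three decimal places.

28.70 wt% MgO ÷ 40.304 g/mol = 0.71209 mol, giving 0.71209 Mg and 0.71209 O.
72.12 wt% Al2O3 ÷ 101.961 g/mol = 0.70733 mol, giving 1.41466 Al and 2.12199 O.
Oxygen sums to 2.83408; scaling by 4/2.83408 = 1.41139 puts the formula on 4 O.
Mg: 0.71209 × 1.41139 = 1.005 atoms per formula unit.

1.005 Mg apfu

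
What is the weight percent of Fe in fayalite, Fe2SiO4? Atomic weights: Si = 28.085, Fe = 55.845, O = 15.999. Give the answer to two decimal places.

M(Fe2SiO4) = 203.771 g/mol.
Fe contributes 2 × 55.845 = 111.690 g per mole.
111.690/203.771 = 0.5481 → 54.81%.

54.81 wt%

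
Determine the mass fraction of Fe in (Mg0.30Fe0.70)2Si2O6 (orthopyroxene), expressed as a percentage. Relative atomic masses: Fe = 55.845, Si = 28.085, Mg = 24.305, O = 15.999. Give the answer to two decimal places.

31.92 weight percent

Molar mass of (Mg0.30Fe0.70)2Si2O6: 0.60*24.305 + 1.40*55.845 + 2*28.085 + 6*15.999 = 244.930 g/mol.
Mass of Fe per formula unit: 1.40 × 55.845 = 78.183 g.
Weight fraction Fe = 78.183 / 244.930 = 0.3192.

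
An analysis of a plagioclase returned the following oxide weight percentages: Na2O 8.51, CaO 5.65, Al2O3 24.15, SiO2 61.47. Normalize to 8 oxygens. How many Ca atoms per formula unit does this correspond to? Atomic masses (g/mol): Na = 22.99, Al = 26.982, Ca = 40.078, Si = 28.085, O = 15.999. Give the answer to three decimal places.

Na2O: 8.51/61.979 = 0.13730 mol → 0.27460 mol Na, 0.13730 mol O.
CaO: 5.65/56.077 = 0.10075 mol → 0.10075 mol Ca, 0.10075 mol O.
Al2O3: 24.15/101.961 = 0.23686 mol → 0.47372 mol Al, 0.71058 mol O.
SiO2: 61.47/60.083 = 1.02308 mol → 1.02308 mol Si, 2.04616 mol O.
Total oxygen = 2.99479 mol. Normalization factor = 8/2.99479 = 2.67131.
Ca per 8 O = 0.10075 × 2.67131 = 0.269.

0.269 Ca apfu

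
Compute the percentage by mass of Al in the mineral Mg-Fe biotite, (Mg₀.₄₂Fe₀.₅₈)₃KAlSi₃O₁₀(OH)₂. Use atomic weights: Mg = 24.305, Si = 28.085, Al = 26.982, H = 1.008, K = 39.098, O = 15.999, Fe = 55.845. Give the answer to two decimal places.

Molar mass of (Mg₀.₄₂Fe₀.₅₈)₃KAlSi₃O₁₀(OH)₂: 1.26×24.305 + 1.74×55.845 + 1×39.098 + 1×26.982 + 3×28.085 + 12×15.999 + 2×1.008 = 472.134 g/mol.
Mass of Al per formula unit: 1 × 26.982 = 26.982 g.
Weight fraction Al = 26.982 / 472.134 = 0.0571.

5.71 mass %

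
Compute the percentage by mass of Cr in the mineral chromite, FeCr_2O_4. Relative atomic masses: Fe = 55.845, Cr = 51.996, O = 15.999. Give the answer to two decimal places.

Formula mass = 1×55.845 + 2×51.996 + 4×15.999 = 223.833 g/mol, of which 103.992 g is Cr.
So Cr makes up 103.992/223.833 = 0.4646 of the mass, i.e. 46.46%.

46.46 wt%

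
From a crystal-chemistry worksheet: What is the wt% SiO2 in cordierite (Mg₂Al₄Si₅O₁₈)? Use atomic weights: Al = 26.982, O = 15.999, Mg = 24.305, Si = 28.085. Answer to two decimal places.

51.36 wt%

Molar mass of Mg₂Al₄Si₅O₁₈ = 2*24.305 + 4*26.982 + 5*28.085 + 18*15.999 = 584.945 g/mol.
Each formula unit contains 5 Si, equivalent to 5/1 = 5.0000 mol SiO2.
M(SiO2) = 1×28.085 + 2×15.999 = 60.083 g/mol.
Mass of SiO2 per formula unit = 5.0000 × 60.083 = 300.415 g.
SiO2 wt% = 300.415 / 584.945 × 100 = 51.36%.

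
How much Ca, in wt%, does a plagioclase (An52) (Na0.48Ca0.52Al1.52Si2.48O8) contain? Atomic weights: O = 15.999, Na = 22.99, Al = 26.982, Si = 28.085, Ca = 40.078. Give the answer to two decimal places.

Molar mass of Na0.48Ca0.52Al1.52Si2.48O8: 0.48*22.99 + 0.52*40.078 + 1.52*26.982 + 2.48*28.085 + 8*15.999 = 270.531 g/mol.
Mass of Ca per formula unit: 0.52 × 40.078 = 20.841 g.
Weight fraction Ca = 20.841 / 270.531 = 0.0770.

7.70 wt%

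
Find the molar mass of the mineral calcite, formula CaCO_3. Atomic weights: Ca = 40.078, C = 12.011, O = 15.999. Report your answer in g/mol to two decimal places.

100.09 g/mol

Ca: 1 × 40.078 = 40.0780
C: 1 × 12.011 = 12.0110
O: 3 × 15.999 = 47.9970
Summing the contributions gives the formula mass.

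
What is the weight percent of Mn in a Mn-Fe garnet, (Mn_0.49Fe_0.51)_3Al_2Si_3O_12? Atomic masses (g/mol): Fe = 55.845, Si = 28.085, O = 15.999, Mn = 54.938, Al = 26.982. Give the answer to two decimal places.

16.27 wt%

Formula mass = 1.47·54.938 + 1.53·55.845 + 2·26.982 + 3·28.085 + 12·15.999 = 496.409 g/mol, of which 80.759 g is Mn.
So Mn makes up 80.759/496.409 = 0.1627 of the mass, i.e. 16.27%.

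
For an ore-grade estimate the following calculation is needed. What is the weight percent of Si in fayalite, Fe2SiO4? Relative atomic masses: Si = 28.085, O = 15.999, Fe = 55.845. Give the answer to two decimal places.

Formula mass = 2×55.845 + 1×28.085 + 4×15.999 = 203.771 g/mol, of which 28.085 g is Si.
So Si makes up 28.085/203.771 = 0.1378 of the mass, i.e. 13.78%.

13.78 wt%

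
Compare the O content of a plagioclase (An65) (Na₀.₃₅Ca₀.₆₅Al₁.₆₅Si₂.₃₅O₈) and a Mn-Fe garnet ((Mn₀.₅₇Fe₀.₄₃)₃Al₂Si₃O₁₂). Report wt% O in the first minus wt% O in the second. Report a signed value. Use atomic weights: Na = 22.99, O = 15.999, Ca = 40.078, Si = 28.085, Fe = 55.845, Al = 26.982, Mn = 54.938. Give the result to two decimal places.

8.26 percentage points

First mineral: 127.992 g O in 272.609 g formula = 46.95 wt% O.
Second mineral: 191.988 g O in 496.191 g formula = 38.69 wt% O.
46.95% − 38.69% gives a difference of 8.26 percentage points.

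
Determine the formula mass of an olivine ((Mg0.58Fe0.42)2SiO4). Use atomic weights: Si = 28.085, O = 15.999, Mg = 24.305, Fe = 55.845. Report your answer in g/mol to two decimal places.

167.18 g/mol

M = 1.16·24.305 + 0.84·55.845 + 1·28.085 + 4·15.999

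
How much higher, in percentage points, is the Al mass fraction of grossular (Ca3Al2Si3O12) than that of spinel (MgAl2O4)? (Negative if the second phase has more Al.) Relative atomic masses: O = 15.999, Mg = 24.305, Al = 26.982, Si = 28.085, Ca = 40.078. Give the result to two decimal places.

-25.95 percentage points

Al in Ca3Al2Si3O12: molar mass 450.441 g/mol; 2×26.982 = 53.964 g → 11.98 wt%.
Al in MgAl2O4: molar mass 142.265 g/mol; 2×26.982 = 53.964 g → 37.93 wt%.
Difference = 11.98 − 37.93 = -25.95 percentage points.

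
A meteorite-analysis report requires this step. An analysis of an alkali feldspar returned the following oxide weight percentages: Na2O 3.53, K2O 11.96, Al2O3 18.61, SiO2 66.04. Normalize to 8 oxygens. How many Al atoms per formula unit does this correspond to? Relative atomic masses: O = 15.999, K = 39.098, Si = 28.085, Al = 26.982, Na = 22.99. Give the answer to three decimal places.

0.997 Al apfu

3.53 wt% Na2O ÷ 61.979 g/mol = 0.05695 mol, giving 0.11390 Na and 0.05695 O.
11.96 wt% K2O ÷ 94.195 g/mol = 0.12697 mol, giving 0.25394 K and 0.12697 O.
18.61 wt% Al2O3 ÷ 101.961 g/mol = 0.18252 mol, giving 0.36504 Al and 0.54756 O.
66.04 wt% SiO2 ÷ 60.083 g/mol = 1.09915 mol, giving 1.09915 Si and 2.19830 O.
Oxygen sums to 2.92978; scaling by 8/2.92978 = 2.73058 puts the formula on 8 O.
Al: 0.36504 × 2.73058 = 0.997 atoms per formula unit.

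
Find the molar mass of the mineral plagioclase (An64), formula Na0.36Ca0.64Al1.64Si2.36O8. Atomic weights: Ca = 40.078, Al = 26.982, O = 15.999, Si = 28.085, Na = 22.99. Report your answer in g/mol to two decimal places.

272.45 g/mol

The formula mass is the sum 0.36×22.99 + 0.64×40.078 + 1.64×26.982 + 2.36×28.085 + 8×15.999.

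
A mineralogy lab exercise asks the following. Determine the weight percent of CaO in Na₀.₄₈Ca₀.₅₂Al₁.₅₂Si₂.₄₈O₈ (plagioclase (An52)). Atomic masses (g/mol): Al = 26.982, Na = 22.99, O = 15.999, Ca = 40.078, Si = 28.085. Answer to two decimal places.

M(Na₀.₄₈Ca₀.₅₂Al₁.₅₂Si₂.₄₈O₈) = 270.531 g/mol; M(CaO) = 56.077 g/mol.
Moles CaO per formula unit = 0.52 Ca ÷ 1 = 0.5200.
CaO fraction = (0.5200 × 56.077) / 270.531 = 29.160/270.531 = 0.1078.

10.78 wt%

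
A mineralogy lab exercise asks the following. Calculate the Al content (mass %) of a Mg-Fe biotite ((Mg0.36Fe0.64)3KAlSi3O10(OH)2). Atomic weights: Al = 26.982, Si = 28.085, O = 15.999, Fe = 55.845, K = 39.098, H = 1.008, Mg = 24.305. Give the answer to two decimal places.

Molar mass of (Mg0.36Fe0.64)3KAlSi3O10(OH)2: 1.08*24.305 + 1.92*55.845 + 1*39.098 + 1*26.982 + 3*28.085 + 12*15.999 + 2*1.008 = 477.811 g/mol.
Mass of Al per formula unit: 1 × 26.982 = 26.982 g.
Weight fraction Al = 26.982 / 477.811 = 0.0565.

5.65 mass %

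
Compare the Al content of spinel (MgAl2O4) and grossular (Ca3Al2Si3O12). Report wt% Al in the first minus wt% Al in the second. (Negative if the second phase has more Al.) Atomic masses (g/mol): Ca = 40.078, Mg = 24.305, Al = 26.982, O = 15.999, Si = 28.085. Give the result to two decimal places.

First mineral: 53.964 g Al in 142.265 g formula = 37.93 wt% Al.
Second mineral: 53.964 g Al in 450.441 g formula = 11.98 wt% Al.
37.93% − 11.98% gives a difference of 25.95 percentage points.

25.95 percentage points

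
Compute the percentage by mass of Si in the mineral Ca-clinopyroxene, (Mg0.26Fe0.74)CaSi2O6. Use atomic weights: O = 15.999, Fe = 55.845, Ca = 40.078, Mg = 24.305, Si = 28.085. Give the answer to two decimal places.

Molar mass of (Mg0.26Fe0.74)CaSi2O6: 0.26×24.305 + 0.74×55.845 + 1×40.078 + 2×28.085 + 6×15.999 = 239.887 g/mol.
Mass of Si per formula unit: 2 × 28.085 = 56.170 g.
Weight fraction Si = 56.170 / 239.887 = 0.2342.

23.42 wt%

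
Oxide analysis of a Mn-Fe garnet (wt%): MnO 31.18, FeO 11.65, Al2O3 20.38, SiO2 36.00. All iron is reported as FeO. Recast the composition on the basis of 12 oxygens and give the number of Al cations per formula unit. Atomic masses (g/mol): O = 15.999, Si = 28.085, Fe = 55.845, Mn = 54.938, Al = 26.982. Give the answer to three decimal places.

MnO (M=70.937): mol = 0.43954; Mn = 0.43954, O = 0.43954.
FeO (M=71.844): mol = 0.16216; Fe = 0.16216, O = 0.16216.
Al2O3 (M=101.961): mol = 0.19988; Al = 0.39976, O = 0.59964.
SiO2 (M=60.083): mol = 0.59917; Si = 0.59917, O = 1.19834.
ΣO = 2.39968; factor = 12/ΣO = 5.00067.
Al apfu = 0.39976 × 5.00067 = 1.999.

1.999 Al apfu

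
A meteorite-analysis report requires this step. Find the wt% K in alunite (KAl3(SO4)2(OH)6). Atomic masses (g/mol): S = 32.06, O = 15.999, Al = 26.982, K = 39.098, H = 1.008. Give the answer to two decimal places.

Formula mass = 1*39.098 + 3*26.982 + 2*32.06 + 14*15.999 + 6*1.008 = 414.198 g/mol, of which 39.098 g is K.
So K makes up 39.098/414.198 = 0.0944 of the mass, i.e. 9.44%.

9.44 wt%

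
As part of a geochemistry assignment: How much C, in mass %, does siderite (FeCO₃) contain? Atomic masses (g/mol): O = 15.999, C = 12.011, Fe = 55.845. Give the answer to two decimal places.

Molar mass of FeCO₃: 1×55.845 + 1×12.011 + 3×15.999 = 115.853 g/mol.
Mass of C per formula unit: 1 × 12.011 = 12.011 g.
Weight fraction C = 12.011 / 115.853 = 0.1037.

10.37 mass %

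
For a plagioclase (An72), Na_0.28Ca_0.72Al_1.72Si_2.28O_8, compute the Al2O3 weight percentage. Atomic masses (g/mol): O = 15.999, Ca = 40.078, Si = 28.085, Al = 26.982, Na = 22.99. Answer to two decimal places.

32.03 wt%

Molar mass of Na_0.28Ca_0.72Al_1.72Si_2.28O_8 = 0.28×22.99 + 0.72×40.078 + 1.72×26.982 + 2.28×28.085 + 8×15.999 = 273.728 g/mol.
Each formula unit contains 1.72 Al, equivalent to 1.72/2 = 0.8600 mol Al2O3.
M(Al2O3) = 2×26.982 + 3×15.999 = 101.961 g/mol.
Mass of Al2O3 per formula unit = 0.8600 × 101.961 = 87.686 g.
Al2O3 wt% = 87.686 / 273.728 × 100 = 32.03%.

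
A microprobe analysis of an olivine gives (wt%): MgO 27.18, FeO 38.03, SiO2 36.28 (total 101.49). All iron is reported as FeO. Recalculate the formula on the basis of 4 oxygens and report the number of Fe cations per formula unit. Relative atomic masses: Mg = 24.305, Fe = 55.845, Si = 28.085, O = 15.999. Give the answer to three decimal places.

MgO (M=40.304): mol = 0.67437; Mg = 0.67437, O = 0.67437.
FeO (M=71.844): mol = 0.52934; Fe = 0.52934, O = 0.52934.
SiO2 (M=60.083): mol = 0.60383; Si = 0.60383, O = 1.20766.
ΣO = 2.41137; factor = 4/ΣO = 1.65881.
Fe apfu = 0.52934 × 1.65881 = 0.878.

0.878 Fe apfu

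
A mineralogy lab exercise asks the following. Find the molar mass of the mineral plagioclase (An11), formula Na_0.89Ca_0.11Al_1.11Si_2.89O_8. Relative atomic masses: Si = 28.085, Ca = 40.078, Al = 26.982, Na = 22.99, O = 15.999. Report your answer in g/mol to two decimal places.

The formula mass is the sum 0.89×22.99 + 0.11×40.078 + 1.11×26.982 + 2.89×28.085 + 8×15.999.

263.98 g/mol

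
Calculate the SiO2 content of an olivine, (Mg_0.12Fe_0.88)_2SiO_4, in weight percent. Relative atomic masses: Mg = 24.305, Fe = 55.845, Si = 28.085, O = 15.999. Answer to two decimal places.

Molar mass of (Mg_0.12Fe_0.88)_2SiO_4 = 0.24*24.305 + 1.76*55.845 + 1*28.085 + 4*15.999 = 196.201 g/mol.
Each formula unit contains 1 Si, equivalent to 1/1 = 1.0000 mol SiO2.
M(SiO2) = 1×28.085 + 2×15.999 = 60.083 g/mol.
Mass of SiO2 per formula unit = 1.0000 × 60.083 = 60.083 g.
SiO2 wt% = 60.083 / 196.201 × 100 = 30.62%.

30.62 wt%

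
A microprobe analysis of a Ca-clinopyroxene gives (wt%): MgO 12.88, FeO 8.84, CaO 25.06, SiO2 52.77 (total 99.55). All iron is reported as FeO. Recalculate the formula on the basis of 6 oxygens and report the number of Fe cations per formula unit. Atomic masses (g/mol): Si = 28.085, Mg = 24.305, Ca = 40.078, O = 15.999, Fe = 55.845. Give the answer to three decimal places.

0.279 Fe apfu

12.88 wt% MgO ÷ 40.304 g/mol = 0.31957 mol, giving 0.31957 Mg and 0.31957 O.
8.84 wt% FeO ÷ 71.844 g/mol = 0.12304 mol, giving 0.12304 Fe and 0.12304 O.
25.06 wt% CaO ÷ 56.077 g/mol = 0.44689 mol, giving 0.44689 Ca and 0.44689 O.
52.77 wt% SiO2 ÷ 60.083 g/mol = 0.87829 mol, giving 0.87829 Si and 1.75658 O.
Oxygen sums to 2.64608; scaling by 6/2.64608 = 2.26751 puts the formula on 6 O.
Fe: 0.12304 × 2.26751 = 0.279 atoms per formula unit.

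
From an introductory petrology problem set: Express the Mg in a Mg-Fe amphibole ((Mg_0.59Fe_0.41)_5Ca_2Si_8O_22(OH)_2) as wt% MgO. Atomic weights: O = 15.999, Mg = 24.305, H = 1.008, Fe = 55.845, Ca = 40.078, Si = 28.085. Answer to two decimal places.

13.56 wt%

Formula mass = 877.010 g/mol.
2.95 Mg → 2.9500 mol MgO per formula unit; M(MgO) = 40.304, so MgO mass = 118.897 g.
118.897/877.010 × 100 = 13.56 wt%.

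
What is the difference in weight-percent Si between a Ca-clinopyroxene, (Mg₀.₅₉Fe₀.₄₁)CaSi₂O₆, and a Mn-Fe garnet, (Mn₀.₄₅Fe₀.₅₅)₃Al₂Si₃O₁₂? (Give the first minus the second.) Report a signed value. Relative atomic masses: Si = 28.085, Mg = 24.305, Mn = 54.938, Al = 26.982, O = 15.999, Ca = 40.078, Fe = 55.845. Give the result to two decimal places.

7.51 percentage points

First mineral: 56.170 g Si in 229.478 g formula = 24.48 wt% Si.
Second mineral: 84.255 g Si in 496.518 g formula = 16.97 wt% Si.
24.48% − 16.97% gives a difference of 7.51 percentage points.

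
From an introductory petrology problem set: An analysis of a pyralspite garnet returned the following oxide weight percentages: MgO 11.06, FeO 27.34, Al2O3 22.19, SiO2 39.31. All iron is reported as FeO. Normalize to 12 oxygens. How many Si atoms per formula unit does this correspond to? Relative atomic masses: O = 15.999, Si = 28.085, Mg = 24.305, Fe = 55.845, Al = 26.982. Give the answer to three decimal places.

3.001 Si apfu

11.06 wt% MgO ÷ 40.304 g/mol = 0.27441 mol, giving 0.27441 Mg and 0.27441 O.
27.34 wt% FeO ÷ 71.844 g/mol = 0.38055 mol, giving 0.38055 Fe and 0.38055 O.
22.19 wt% Al2O3 ÷ 101.961 g/mol = 0.21763 mol, giving 0.43526 Al and 0.65289 O.
39.31 wt% SiO2 ÷ 60.083 g/mol = 0.65426 mol, giving 0.65426 Si and 1.30852 O.
Oxygen sums to 2.61637; scaling by 12/2.61637 = 4.58651 puts the formula on 12 O.
Si: 0.65426 × 4.58651 = 3.001 atoms per formula unit.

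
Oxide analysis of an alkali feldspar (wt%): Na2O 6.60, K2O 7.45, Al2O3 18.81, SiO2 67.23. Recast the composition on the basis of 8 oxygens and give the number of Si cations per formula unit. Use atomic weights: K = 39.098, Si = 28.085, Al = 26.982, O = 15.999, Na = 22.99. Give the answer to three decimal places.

3.007 Si apfu

Na2O (M=61.979): mol = 0.10649; Na = 0.21298, O = 0.10649.
K2O (M=94.195): mol = 0.07909; K = 0.15818, O = 0.07909.
Al2O3 (M=101.961): mol = 0.18448; Al = 0.36896, O = 0.55344.
SiO2 (M=60.083): mol = 1.11895; Si = 1.11895, O = 2.23790.
ΣO = 2.97692; factor = 8/ΣO = 2.68734.
Si apfu = 1.11895 × 2.68734 = 3.007.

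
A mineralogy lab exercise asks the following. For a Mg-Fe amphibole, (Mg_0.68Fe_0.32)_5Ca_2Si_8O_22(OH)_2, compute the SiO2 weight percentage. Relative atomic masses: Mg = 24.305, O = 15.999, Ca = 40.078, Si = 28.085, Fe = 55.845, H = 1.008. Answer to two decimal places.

Molar mass of (Mg_0.68Fe_0.32)_5Ca_2Si_8O_22(OH)_2 = 3.40*24.305 + 1.60*55.845 + 2*40.078 + 8*28.085 + 24*15.999 + 2*1.008 = 862.817 g/mol.
Each formula unit contains 8 Si, equivalent to 8/1 = 8.0000 mol SiO2.
M(SiO2) = 1×28.085 + 2×15.999 = 60.083 g/mol.
Mass of SiO2 per formula unit = 8.0000 × 60.083 = 480.664 g.
SiO2 wt% = 480.664 / 862.817 × 100 = 55.71%.

55.71 wt%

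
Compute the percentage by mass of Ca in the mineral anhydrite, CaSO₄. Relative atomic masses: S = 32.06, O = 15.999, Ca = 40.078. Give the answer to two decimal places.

M(CaSO₄) = 136.134 g/mol.
Ca contributes 1 × 40.078 = 40.078 g per mole.
40.078/136.134 = 0.2944 → 29.44%.

29.44 wt%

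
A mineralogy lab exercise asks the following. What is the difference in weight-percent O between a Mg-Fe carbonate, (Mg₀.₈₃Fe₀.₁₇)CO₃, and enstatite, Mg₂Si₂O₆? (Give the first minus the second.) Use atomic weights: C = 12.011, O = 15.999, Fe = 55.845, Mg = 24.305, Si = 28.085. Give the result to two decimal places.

5.71 percentage points

First mineral: 47.997 g O in 89.675 g formula = 53.52 wt% O.
Second mineral: 95.994 g O in 200.774 g formula = 47.81 wt% O.
53.52% − 47.81% gives a difference of 5.71 percentage points.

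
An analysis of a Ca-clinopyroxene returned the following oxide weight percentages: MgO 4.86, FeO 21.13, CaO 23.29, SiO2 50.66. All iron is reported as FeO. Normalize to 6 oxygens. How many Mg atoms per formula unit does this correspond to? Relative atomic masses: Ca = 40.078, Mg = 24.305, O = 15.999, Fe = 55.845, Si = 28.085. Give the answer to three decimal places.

0.288 Mg apfu

MgO (M=40.304): mol = 0.12058; Mg = 0.12058, O = 0.12058.
FeO (M=71.844): mol = 0.29411; Fe = 0.29411, O = 0.29411.
CaO (M=56.077): mol = 0.41532; Ca = 0.41532, O = 0.41532.
SiO2 (M=60.083): mol = 0.84317; Si = 0.84317, O = 1.68634.
ΣO = 2.51635; factor = 6/ΣO = 2.38441.
Mg apfu = 0.12058 × 2.38441 = 0.288.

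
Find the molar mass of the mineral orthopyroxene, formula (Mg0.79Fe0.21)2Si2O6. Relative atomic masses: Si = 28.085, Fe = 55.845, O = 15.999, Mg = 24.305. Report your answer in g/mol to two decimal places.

214.02 g/mol

The formula mass is the sum 1.58·24.305 + 0.42·55.845 + 2·28.085 + 6·15.999.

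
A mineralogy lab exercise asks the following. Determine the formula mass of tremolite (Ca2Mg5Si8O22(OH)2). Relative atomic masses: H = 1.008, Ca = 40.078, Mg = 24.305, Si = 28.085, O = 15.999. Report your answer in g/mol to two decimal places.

812.35 g/mol

M = 2*40.078 + 5*24.305 + 8*28.085 + 24*15.999 + 2*1.008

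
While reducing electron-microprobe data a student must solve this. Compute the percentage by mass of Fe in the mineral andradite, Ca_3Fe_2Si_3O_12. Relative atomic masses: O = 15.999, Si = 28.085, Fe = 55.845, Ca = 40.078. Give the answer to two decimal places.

21.98 weight percent

Molar mass of Ca_3Fe_2Si_3O_12: 3*40.078 + 2*55.845 + 3*28.085 + 12*15.999 = 508.167 g/mol.
Mass of Fe per formula unit: 2 × 55.845 = 111.690 g.
Weight fraction Fe = 111.690 / 508.167 = 0.2198.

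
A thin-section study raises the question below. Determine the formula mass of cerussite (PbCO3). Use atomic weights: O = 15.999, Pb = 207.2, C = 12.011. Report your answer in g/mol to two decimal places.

267.21 g/mol

Pb: 1 × 207.2 = 207.2000
C: 1 × 12.011 = 12.0110
O: 3 × 15.999 = 47.9970
Summing the contributions gives the formula mass.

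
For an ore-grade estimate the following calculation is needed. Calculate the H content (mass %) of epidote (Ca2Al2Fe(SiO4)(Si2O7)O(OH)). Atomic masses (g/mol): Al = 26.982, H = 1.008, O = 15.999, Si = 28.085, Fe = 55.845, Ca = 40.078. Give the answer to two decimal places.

Formula mass = 2×40.078 + 2×26.982 + 1×55.845 + 3×28.085 + 13×15.999 + 1×1.008 = 483.215 g/mol, of which 1.008 g is H.
So H makes up 1.008/483.215 = 0.0021 of the mass, i.e. 0.21%.

0.21 mass %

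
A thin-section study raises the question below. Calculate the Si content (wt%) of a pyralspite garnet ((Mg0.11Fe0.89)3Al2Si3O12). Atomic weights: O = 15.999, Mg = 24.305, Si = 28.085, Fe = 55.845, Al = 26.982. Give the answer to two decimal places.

17.29 wt%

Formula mass = 0.33×24.305 + 2.67×55.845 + 2×26.982 + 3×28.085 + 12×15.999 = 487.334 g/mol, of which 84.255 g is Si.
So Si makes up 84.255/487.334 = 0.1729 of the mass, i.e. 17.29%.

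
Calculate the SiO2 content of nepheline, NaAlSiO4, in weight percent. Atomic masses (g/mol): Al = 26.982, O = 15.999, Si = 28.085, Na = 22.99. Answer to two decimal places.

42.30 wt%

Molar mass of NaAlSiO4 = 1×22.99 + 1×26.982 + 1×28.085 + 4×15.999 = 142.053 g/mol.
Each formula unit contains 1 Si, equivalent to 1/1 = 1.0000 mol SiO2.
M(SiO2) = 1×28.085 + 2×15.999 = 60.083 g/mol.
Mass of SiO2 per formula unit = 1.0000 × 60.083 = 60.083 g.
SiO2 wt% = 60.083 / 142.053 × 100 = 42.30%.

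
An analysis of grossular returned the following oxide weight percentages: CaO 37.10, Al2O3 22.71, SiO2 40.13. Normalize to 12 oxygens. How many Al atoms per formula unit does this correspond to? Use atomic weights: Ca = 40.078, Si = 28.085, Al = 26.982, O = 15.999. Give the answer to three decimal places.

2.005 Al apfu

37.10 wt% CaO ÷ 56.077 g/mol = 0.66159 mol, giving 0.66159 Ca and 0.66159 O.
22.71 wt% Al2O3 ÷ 101.961 g/mol = 0.22273 mol, giving 0.44546 Al and 0.66819 O.
40.13 wt% SiO2 ÷ 60.083 g/mol = 0.66791 mol, giving 0.66791 Si and 1.33582 O.
Oxygen sums to 2.66560; scaling by 12/2.66560 = 4.50180 puts the formula on 12 O.
Al: 0.44546 × 4.50180 = 2.005 atoms per formula unit.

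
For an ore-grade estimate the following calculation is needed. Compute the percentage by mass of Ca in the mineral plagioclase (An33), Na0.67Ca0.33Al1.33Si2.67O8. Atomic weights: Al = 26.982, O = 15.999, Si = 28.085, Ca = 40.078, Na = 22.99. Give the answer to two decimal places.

Formula mass = 0.67*22.99 + 0.33*40.078 + 1.33*26.982 + 2.67*28.085 + 8*15.999 = 267.494 g/mol, of which 13.226 g is Ca.
So Ca makes up 13.226/267.494 = 0.0494 of the mass, i.e. 4.94%.

4.94 wt%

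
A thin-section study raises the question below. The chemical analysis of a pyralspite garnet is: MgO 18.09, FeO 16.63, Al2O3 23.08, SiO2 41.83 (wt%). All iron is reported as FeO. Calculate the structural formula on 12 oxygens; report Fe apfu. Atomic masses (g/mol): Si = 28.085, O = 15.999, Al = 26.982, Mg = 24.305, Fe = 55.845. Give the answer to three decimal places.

1.009 Fe apfu

MgO: 18.09/40.304 = 0.44884 mol → 0.44884 mol Mg, 0.44884 mol O.
FeO: 16.63/71.844 = 0.23147 mol → 0.23147 mol Fe, 0.23147 mol O.
Al2O3: 23.08/101.961 = 0.22636 mol → 0.45272 mol Al, 0.67908 mol O.
SiO2: 41.83/60.083 = 0.69620 mol → 0.69620 mol Si, 1.39240 mol O.
Total oxygen = 2.75179 mol. Normalization factor = 12/2.75179 = 4.36080.
Fe per 12 O = 0.23147 × 4.36080 = 1.009.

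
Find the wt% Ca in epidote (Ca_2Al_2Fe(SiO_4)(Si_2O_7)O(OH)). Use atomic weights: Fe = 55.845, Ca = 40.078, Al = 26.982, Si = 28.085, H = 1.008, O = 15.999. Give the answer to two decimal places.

M(Ca_2Al_2Fe(SiO_4)(Si_2O_7)O(OH)) = 483.215 g/mol.
Ca contributes 2 × 40.078 = 80.156 g per mole.
80.156/483.215 = 0.1659 → 16.59%.

16.59 weight percent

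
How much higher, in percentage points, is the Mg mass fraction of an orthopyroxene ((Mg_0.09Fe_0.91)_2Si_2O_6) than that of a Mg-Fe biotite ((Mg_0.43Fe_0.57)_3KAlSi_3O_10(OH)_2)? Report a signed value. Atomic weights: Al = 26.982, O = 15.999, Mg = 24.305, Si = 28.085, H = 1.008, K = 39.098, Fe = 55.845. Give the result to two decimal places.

First mineral: 4.375 g Mg in 258.177 g formula = 1.69 wt% Mg.
Second mineral: 31.353 g Mg in 471.187 g formula = 6.65 wt% Mg.
1.69% − 6.65% gives a difference of -4.96 percentage points.

-4.96 percentage points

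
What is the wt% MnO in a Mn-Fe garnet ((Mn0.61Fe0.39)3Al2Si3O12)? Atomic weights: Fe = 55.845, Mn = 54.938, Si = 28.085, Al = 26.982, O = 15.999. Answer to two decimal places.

26.17 wt%

M((Mn0.61Fe0.39)3Al2Si3O12) = 496.082 g/mol; M(MnO) = 70.937 g/mol.
Moles MnO per formula unit = 1.83 Mn ÷ 1 = 1.8300.
MnO fraction = (1.8300 × 70.937) / 496.082 = 129.815/496.082 = 0.2617.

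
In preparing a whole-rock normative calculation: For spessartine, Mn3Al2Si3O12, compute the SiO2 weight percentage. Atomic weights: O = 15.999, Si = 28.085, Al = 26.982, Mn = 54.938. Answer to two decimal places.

M(Mn3Al2Si3O12) = 495.021 g/mol; M(SiO2) = 60.083 g/mol.
Moles SiO2 per formula unit = 3 Si ÷ 1 = 3.0000.
SiO2 fraction = (3.0000 × 60.083) / 495.021 = 180.249/495.021 = 0.3641.

36.41 wt%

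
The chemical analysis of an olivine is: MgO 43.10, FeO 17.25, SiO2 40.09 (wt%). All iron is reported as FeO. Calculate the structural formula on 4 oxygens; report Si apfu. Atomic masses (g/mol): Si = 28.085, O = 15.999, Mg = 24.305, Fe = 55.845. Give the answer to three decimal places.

1.009 Si apfu

MgO: 43.10/40.304 = 1.06937 mol → 1.06937 mol Mg, 1.06937 mol O.
FeO: 17.25/71.844 = 0.24010 mol → 0.24010 mol Fe, 0.24010 mol O.
SiO2: 40.09/60.083 = 0.66724 mol → 0.66724 mol Si, 1.33448 mol O.
Total oxygen = 2.64395 mol. Normalization factor = 4/2.64395 = 1.51289.
Si per 4 O = 0.66724 × 1.51289 = 1.009.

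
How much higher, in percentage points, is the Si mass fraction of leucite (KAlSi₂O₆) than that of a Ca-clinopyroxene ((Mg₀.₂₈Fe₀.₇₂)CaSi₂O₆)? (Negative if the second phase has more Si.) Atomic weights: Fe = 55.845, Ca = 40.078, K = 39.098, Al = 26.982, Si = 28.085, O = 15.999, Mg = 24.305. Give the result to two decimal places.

2.26 percentage points

M(KAlSi₂O₆) = 218.244 g/mol, so wt% Si = 56.170/218.244 × 100 = 25.74%.
M((Mg₀.₂₈Fe₀.₇₂)CaSi₂O₆) = 239.256 g/mol, so wt% Si = 56.170/239.256 × 100 = 23.48%.
25.74 − 23.48 = 2.26 pp.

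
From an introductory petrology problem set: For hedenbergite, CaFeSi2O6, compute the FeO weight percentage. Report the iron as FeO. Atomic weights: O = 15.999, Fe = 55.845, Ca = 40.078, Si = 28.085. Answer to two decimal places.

Molar mass of CaFeSi2O6 = 1·40.078 + 1·55.845 + 2·28.085 + 6·15.999 = 248.087 g/mol.
Each formula unit contains 1 Fe, equivalent to 1/1 = 1.0000 mol FeO.
M(FeO) = 1×55.845 + 1×15.999 = 71.844 g/mol.
Mass of FeO per formula unit = 1.0000 × 71.844 = 71.844 g.
FeO wt% = 71.844 / 248.087 × 100 = 28.96%.

28.96 wt%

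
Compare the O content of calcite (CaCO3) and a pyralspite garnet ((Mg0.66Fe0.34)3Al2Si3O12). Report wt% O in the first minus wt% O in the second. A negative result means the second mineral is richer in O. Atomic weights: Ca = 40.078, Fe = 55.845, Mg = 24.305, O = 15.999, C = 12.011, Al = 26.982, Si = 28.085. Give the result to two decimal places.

3.85 percentage points

First mineral: 47.997 g O in 100.086 g formula = 47.96 wt% O.
Second mineral: 191.988 g O in 435.293 g formula = 44.11 wt% O.
47.96% − 44.11% gives a difference of 3.85 percentage points.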